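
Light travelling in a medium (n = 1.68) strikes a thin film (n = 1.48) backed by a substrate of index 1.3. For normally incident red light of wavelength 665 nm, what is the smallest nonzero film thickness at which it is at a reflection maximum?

225 nm

Ray reflecting at the top interface goes from n = 1.68 toward n = 1.48: no phase shift.
At the lower boundary (n = 1.48 to n = 1.3) the reflected ray undergoes no phase shift.
Zero or two π shifts → no net half-wave offset.
So the condition for constructive reflection is 2 n t = m λ.
The smallest nonzero thickness corresponds to m = 1: t = m λ / (2 n) = 1.00 × 665 / (2 × 1.48) = 225 nm.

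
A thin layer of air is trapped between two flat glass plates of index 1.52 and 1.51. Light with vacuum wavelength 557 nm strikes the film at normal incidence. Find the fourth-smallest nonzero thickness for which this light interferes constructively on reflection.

975 nm

At the upper boundary (n = 1.52 to n = 1.0) the reflected ray undergoes no phase shift.
Ray reflecting at the bottom interface goes from n = 1.0 toward n = 1.51: a half-wave phase shift.
Net: one phase inversion between the two reflected rays.
So the condition for constructive reflection is 2 n t = (m + ½) λ.
The fourth-smallest nonzero thickness corresponds to m = 3: t = (m + ½) λ / (2 n) = 3.50 × 557 / (2 × 1.0) = 975 nm.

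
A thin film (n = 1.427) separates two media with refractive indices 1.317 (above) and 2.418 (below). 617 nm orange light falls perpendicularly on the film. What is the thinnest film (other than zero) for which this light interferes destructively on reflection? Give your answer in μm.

0.108 μm

At the upper boundary (n = 1.317 to n = 1.427) the reflected ray undergoes a half-wave phase shift.
Bottom surface (1.427 → 2.418): reflection off a higher-index medium gives a half-wave phase shift.
The two reflections carry the same phase change, so no net offset.
So the condition for destructive reflection is 2 n t = (m + ½) λ.
Minimum at m = 0: t = λ / (4 n) = 617 / (4 × 1.427) = 108 nm.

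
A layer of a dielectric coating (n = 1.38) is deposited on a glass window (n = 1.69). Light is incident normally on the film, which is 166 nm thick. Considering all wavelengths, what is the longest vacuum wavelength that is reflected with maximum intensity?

458 nm

Top surface (1.0 → 1.38): reflection off a higher-index medium gives a half-wave phase shift.
Ray reflecting at the bottom interface goes from n = 1.38 toward n = 1.69: a half-wave phase shift.
The two reflections carry the same phase change, so no net offset.
For bright reflection here: 2 n t = m λ.
λ = 2 n t / m. The longest wavelength is m = 1: λ = 2 × 1.38 × 166 / 1.00 = 458 nm.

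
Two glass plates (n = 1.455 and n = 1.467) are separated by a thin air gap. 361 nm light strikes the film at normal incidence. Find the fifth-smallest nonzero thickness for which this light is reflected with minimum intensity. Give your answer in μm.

Ray reflecting at the top interface goes from n = 1.455 toward n = 1.0: no phase shift.
At the lower boundary (n = 1.0 to n = 1.467) the reflected ray undergoes a half-wave phase shift.
Net: one phase inversion between the two reflected rays.
For minimum reflection here: 2 n t = m λ.
The fifth-smallest nonzero thickness corresponds to m = 5: t = m λ / (2 n) = 5.00 × 361 / (2 × 1.0) = 903 nm.

0.903 μm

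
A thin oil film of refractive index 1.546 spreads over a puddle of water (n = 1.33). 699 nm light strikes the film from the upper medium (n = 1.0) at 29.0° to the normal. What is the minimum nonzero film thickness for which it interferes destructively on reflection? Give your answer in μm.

Ray reflecting at the top interface goes from n = 1.0 toward n = 1.546: a half-wave phase shift.
Bottom surface (1.546 → 1.33): reflection off a lower-index medium gives no phase shift.
The two reflections differ by half a wavelength.
With one net inversion, destructive interference in reflection requires 2 n t cos θ_r = m λ.
Snell's law: 1.0 sin 29.0° = 1.546 sin θ_r → sin θ_r = 0.314, cos θ_r = 0.950.
Minimum nonzero at m = 1: t = λ / (2 n cos θ_r) = 699 / (2 × 1.546 × 0.950) = 238 nm.

0.238 μm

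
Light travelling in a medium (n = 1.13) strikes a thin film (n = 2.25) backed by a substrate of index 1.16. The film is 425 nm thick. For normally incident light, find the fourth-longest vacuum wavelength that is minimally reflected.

478 nm

Ray reflecting at the top interface goes from n = 1.13 toward n = 2.25: a half-wave phase shift.
Ray reflecting at the bottom interface goes from n = 2.25 toward n = 1.16: no phase shift.
The two reflections differ by half a wavelength.
So the condition for destructive reflection is 2 n t = m λ.
λ = 2 n t / m. The fourth-longest wavelength is m = 4: λ = 2 × 2.25 × 425 / 4.00 = 478 nm.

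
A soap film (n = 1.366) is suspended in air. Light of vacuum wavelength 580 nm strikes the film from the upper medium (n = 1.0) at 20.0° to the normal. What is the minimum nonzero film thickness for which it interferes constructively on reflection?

110 nm

At the upper boundary (n = 1.0 to n = 1.366) the reflected ray undergoes a half-wave phase shift.
Ray reflecting at the bottom interface goes from n = 1.366 toward n = 1.0: no phase shift.
The two reflections differ by half a wavelength.
So the condition for constructive reflection is 2 n t cos θ_r = (m + ½) λ.
Snell's law: 1.0 sin 20.0° = 1.366 sin θ_r → sin θ_r = 0.250, cos θ_r = 0.968.
Minimum at m = 0: t = λ / (4 n cos θ_r) = 580 / (4 × 1.366 × 0.968) = 110 nm.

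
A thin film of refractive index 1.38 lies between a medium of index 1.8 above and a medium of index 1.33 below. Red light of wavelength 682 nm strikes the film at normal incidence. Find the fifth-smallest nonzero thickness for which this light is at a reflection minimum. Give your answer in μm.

1.11 μm

Ray reflecting at the top interface goes from n = 1.8 toward n = 1.38: no phase shift.
Bottom surface (1.38 → 1.33): reflection off a lower-index medium gives no phase shift.
Net: no relative phase inversion (both shifts match).
For dark reflection here: 2 n t = (m + ½) λ.
The fifth-smallest nonzero thickness corresponds to m = 4: t = (m + ½) λ / (2 n) = 4.50 × 682 / (2 × 1.38) = 1112 nm.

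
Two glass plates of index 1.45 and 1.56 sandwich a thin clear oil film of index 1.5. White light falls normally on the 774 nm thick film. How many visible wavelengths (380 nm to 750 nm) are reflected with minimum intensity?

3

Ray reflecting at the top interface goes from n = 1.45 toward n = 1.5: a half-wave phase shift.
Bottom surface (1.5 → 1.56): reflection off a higher-index medium gives a half-wave phase shift.
Net: no relative phase inversion (both shifts match).
With no net inversion, destructive interference in reflection requires 2 n t = (m + ½) λ.
λ = 2 n t / (m + ½) = 2322 / (m + ½) nm.
m=2: 929 nm (IR); m=3: 663 nm (visible); m=4: 516 nm (visible); m=5: 422 nm (visible); m=6: 357 nm (UV).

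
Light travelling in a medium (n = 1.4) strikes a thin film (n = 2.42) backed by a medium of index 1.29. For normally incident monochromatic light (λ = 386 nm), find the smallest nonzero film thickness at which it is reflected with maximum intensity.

39.9 nm

Ray reflecting at the top interface goes from n = 1.4 toward n = 2.42: a half-wave phase shift.
At the lower boundary (n = 2.42 to n = 1.29) the reflected ray undergoes no phase shift.
The two reflections differ by half a wavelength.
With one net inversion, constructive interference in reflection requires 2 n t = (m + ½) λ.
Minimum at m = 0: t = λ / (4 n) = 386 / (4 × 2.42) = 39.9 nm.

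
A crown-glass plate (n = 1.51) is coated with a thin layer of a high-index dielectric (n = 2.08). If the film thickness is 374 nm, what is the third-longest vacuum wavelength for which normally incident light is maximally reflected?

622 nm

Top surface (1.0 → 2.08): reflection off a higher-index medium gives a half-wave phase shift.
At the lower boundary (n = 2.08 to n = 1.51) the reflected ray undergoes no phase shift.
The two reflections differ by half a wavelength.
So the condition for constructive reflection is 2 n t = (m + ½) λ.
λ = 2 n t / (m + ½). The third-longest wavelength is m = 2: λ = 2 × 2.08 × 374 / 2.50 = 622 nm.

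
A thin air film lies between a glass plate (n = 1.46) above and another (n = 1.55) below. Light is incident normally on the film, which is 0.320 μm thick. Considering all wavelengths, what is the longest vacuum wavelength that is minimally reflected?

640 nm

Top surface (1.46 → 1.0): reflection off a lower-index medium gives no phase shift.
Bottom surface (1.0 → 1.55): reflection off a higher-index medium gives a half-wave phase shift.
The two reflections differ by half a wavelength.
For weak reflection here: 2 n t = m λ.
λ = 2 n t / m. The longest wavelength is m = 1: λ = 2 × 1.0 × 320 / 1.00 = 640 nm.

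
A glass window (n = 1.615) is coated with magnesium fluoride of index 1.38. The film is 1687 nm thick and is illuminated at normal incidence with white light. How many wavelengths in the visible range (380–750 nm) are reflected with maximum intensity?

6

At the upper boundary (n = 1.0 to n = 1.38) the reflected ray undergoes a half-wave phase shift.
At the lower boundary (n = 1.38 to n = 1.615) the reflected ray undergoes a half-wave phase shift.
Zero or two π shifts → no net half-wave offset.
So the condition for constructive reflection is 2 n t = m λ.
λ = 2 n t / m = 4656 / m nm.
m=6: 776 nm (IR); m=7: 665 nm (visible); m=8: 582 nm (visible); m=9: 517 nm (visible); m=10: 466 nm (visible); m=11: 423 nm (visible); m=12: 388 nm (visible); m=13: 358 nm (UV).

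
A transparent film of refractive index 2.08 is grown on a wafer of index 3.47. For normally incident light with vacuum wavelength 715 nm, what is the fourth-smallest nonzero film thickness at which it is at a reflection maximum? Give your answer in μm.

Ray reflecting at the top interface goes from n = 1.0 toward n = 2.08: a half-wave phase shift.
Bottom surface (2.08 → 3.47): reflection off a higher-index medium gives a half-wave phase shift.
The two reflections carry the same phase change, so no net offset.
For maximum reflection here: 2 n t = m λ.
The fourth-smallest nonzero thickness corresponds to m = 4: t = m λ / (2 n) = 4.00 × 715 / (2 × 2.08) = 688 nm.

0.688 μm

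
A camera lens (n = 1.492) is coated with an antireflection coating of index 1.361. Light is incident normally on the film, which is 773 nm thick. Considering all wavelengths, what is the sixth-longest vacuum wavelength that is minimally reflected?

Top surface (1.0 → 1.361): reflection off a higher-index medium gives a half-wave phase shift.
Bottom surface (1.361 → 1.492): reflection off a higher-index medium gives a half-wave phase shift.
Zero or two π shifts → no net half-wave offset.
So the condition for destructive reflection is 2 n t = (m + ½) λ.
λ = 2 n t / (m + ½). The sixth-longest wavelength is m = 5: λ = 2 × 1.361 × 773 / 5.50 = 383 nm.

383 nm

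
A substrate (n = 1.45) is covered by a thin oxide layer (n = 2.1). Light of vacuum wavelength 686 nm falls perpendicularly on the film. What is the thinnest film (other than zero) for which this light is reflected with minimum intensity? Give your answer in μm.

0.163 μm

Ray reflecting at the top interface goes from n = 1.0 toward n = 2.1: a half-wave phase shift.
At the lower boundary (n = 2.1 to n = 1.45) the reflected ray undergoes no phase shift.
Net: one phase inversion between the two reflected rays.
For minimum reflection here: 2 n t = m λ.
Minimum nonzero at m = 1: t = λ / (2 n) = 686 / (2 × 2.1) = 163 nm.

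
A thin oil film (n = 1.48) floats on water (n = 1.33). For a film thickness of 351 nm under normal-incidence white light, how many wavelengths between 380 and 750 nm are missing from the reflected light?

1

At the upper boundary (n = 1.0 to n = 1.48) the reflected ray undergoes a half-wave phase shift.
Bottom surface (1.48 → 1.33): reflection off a lower-index medium gives no phase shift.
The two reflections differ by half a wavelength.
For weak reflection here: 2 n t = m λ.
λ = 2 n t / m = 1039 / m nm.
m=1: 1039 nm (IR); m=2: 519 nm (visible); m=3: 346 nm (UV).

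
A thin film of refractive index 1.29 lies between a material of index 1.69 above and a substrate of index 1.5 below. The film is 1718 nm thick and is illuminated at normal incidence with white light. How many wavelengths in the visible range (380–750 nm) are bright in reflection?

Top surface (1.69 → 1.29): reflection off a lower-index medium gives no phase shift.
At the lower boundary (n = 1.29 to n = 1.5) the reflected ray undergoes a half-wave phase shift.
The two reflections differ by half a wavelength.
For maximum reflection here: 2 n t = (m + ½) λ.
λ = 2 n t / (m + ½) = 4432 / (m + ½) nm.
m=5: 806 nm (IR); m=6: 682 nm (visible); m=7: 591 nm (visible); m=8: 521 nm (visible); m=9: 467 nm (visible); m=10: 422 nm (visible); m=11: 385 nm (visible); m=12: 355 nm (UV).

6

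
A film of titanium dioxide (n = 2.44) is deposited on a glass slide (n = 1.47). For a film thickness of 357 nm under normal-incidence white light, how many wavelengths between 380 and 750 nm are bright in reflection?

3

Ray reflecting at the top interface goes from n = 1.0 toward n = 2.44: a half-wave phase shift.
Bottom surface (2.44 → 1.47): reflection off a lower-index medium gives no phase shift.
The two reflections differ by half a wavelength.
So the condition for constructive reflection is 2 n t = (m + ½) λ.
λ = 2 n t / (m + ½) = 1742 / (m + ½) nm.
m=1: 1161 nm (IR); m=2: 697 nm (visible); m=3: 498 nm (visible); m=4: 387 nm (visible); m=5: 317 nm (UV).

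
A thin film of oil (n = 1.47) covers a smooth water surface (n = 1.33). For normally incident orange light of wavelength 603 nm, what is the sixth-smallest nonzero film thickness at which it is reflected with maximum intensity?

1128 nm

Top surface (1.0 → 1.47): reflection off a higher-index medium gives a half-wave phase shift.
Bottom surface (1.47 → 1.33): reflection off a lower-index medium gives no phase shift.
Net: one phase inversion between the two reflected rays.
So the condition for constructive reflection is 2 n t = (m + ½) λ.
The sixth-smallest nonzero thickness corresponds to m = 5: t = (m + ½) λ / (2 n) = 5.50 × 603 / (2 × 1.47) = 1128 nm.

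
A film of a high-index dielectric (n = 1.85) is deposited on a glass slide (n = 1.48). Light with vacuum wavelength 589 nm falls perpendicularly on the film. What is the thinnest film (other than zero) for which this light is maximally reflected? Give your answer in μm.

0.0796 μm

Top surface (1.0 → 1.85): reflection off a higher-index medium gives a half-wave phase shift.
Bottom surface (1.85 → 1.48): reflection off a lower-index medium gives no phase shift.
Net: one phase inversion between the two reflected rays.
For maximum reflection here: 2 n t = (m + ½) λ.
Minimum at m = 0: t = λ / (4 n) = 589 / (4 × 1.85) = 79.6 nm.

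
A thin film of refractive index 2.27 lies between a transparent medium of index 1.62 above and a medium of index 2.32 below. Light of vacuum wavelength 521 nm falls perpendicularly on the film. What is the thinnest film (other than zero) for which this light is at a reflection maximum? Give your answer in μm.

0.115 μm

Ray reflecting at the top interface goes from n = 1.62 toward n = 2.27: a half-wave phase shift.
At the lower boundary (n = 2.27 to n = 2.32) the reflected ray undergoes a half-wave phase shift.
Zero or two π shifts → no net half-wave offset.
With no net inversion, constructive interference in reflection requires 2 n t = m λ.
Minimum nonzero at m = 1: t = λ / (2 n) = 521 / (2 × 2.27) = 115 nm.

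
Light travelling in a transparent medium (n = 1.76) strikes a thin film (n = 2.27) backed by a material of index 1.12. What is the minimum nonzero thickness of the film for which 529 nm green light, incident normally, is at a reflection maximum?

58.3 nm

At the upper boundary (n = 1.76 to n = 2.27) the reflected ray undergoes a half-wave phase shift.
At the lower boundary (n = 2.27 to n = 1.12) the reflected ray undergoes no phase shift.
The two reflections differ by half a wavelength.
For maximum reflection here: 2 n t = (m + ½) λ.
Minimum at m = 0: t = λ / (4 n) = 529 / (4 × 2.27) = 58.3 nm.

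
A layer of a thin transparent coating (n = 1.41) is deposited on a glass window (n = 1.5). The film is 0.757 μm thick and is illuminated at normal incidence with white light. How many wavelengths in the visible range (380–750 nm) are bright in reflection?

Top surface (1.0 → 1.41): reflection off a higher-index medium gives a half-wave phase shift.
Ray reflecting at the bottom interface goes from n = 1.41 toward n = 1.5: a half-wave phase shift.
Zero or two π shifts → no net half-wave offset.
For maximum reflection here: 2 n t = m λ.
λ = 2 n t / m = 2135 / m nm.
m=2: 1067 nm (IR); m=3: 712 nm (visible); m=4: 534 nm (visible); m=5: 427 nm (visible); m=6: 356 nm (UV).

3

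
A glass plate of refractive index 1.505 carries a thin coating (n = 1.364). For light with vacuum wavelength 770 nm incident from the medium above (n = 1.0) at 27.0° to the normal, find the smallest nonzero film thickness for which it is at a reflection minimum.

At the upper boundary (n = 1.0 to n = 1.364) the reflected ray undergoes a half-wave phase shift.
Ray reflecting at the bottom interface goes from n = 1.364 toward n = 1.505: a half-wave phase shift.
The two reflections carry the same phase change, so no net offset.
With no net inversion, destructive interference in reflection requires 2 n t cos θ_r = (m + ½) λ.
Snell's law: 1.0 sin 27.0° = 1.364 sin θ_r → sin θ_r = 0.333, cos θ_r = 0.943.
Minimum at m = 0: t = λ / (4 n cos θ_r) = 770 / (4 × 1.364 × 0.943) = 150 nm.

150 nm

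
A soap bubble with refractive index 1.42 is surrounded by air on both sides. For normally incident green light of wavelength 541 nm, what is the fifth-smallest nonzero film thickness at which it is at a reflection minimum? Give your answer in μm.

0.952 μm

Ray reflecting at the top interface goes from n = 1.0 toward n = 1.42: a half-wave phase shift.
Ray reflecting at the bottom interface goes from n = 1.42 toward n = 1.0: no phase shift.
The two reflections differ by half a wavelength.
For dark reflection here: 2 n t = m λ.
The fifth-smallest nonzero thickness corresponds to m = 5: t = m λ / (2 n) = 5.00 × 541 / (2 × 1.42) = 952 nm.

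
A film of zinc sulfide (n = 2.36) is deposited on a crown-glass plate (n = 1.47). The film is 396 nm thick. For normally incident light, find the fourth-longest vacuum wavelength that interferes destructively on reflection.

467 nm

Ray reflecting at the top interface goes from n = 1.0 toward n = 2.36: a half-wave phase shift.
Bottom surface (2.36 → 1.47): reflection off a lower-index medium gives no phase shift.
Exactly one π shift → a net half-wave offset.
With one net inversion, destructive interference in reflection requires 2 n t = m λ.
λ = 2 n t / m. The fourth-longest wavelength is m = 4: λ = 2 × 2.36 × 396 / 4.00 = 467 nm.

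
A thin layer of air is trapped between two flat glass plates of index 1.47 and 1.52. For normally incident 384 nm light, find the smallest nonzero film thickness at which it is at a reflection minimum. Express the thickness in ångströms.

1920 Å

At the upper boundary (n = 1.47 to n = 1.0) the reflected ray undergoes no phase shift.
Ray reflecting at the bottom interface goes from n = 1.0 toward n = 1.52: a half-wave phase shift.
Exactly one π shift → a net half-wave offset.
So the condition for destructive reflection is 2 n t = m λ.
Minimum nonzero at m = 1: t = λ / (2 n) = 384 / (2 × 1.0) = 192 nm.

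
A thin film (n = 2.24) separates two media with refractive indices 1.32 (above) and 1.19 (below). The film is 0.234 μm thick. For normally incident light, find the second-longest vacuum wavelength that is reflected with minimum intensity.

524 nm

Top surface (1.32 → 2.24): reflection off a higher-index medium gives a half-wave phase shift.
Ray reflecting at the bottom interface goes from n = 2.24 toward n = 1.19: no phase shift.
Exactly one π shift → a net half-wave offset.
For dark reflection here: 2 n t = m λ.
λ = 2 n t / m. The second-longest wavelength is m = 2: λ = 2 × 2.24 × 234 / 2.00 = 524 nm.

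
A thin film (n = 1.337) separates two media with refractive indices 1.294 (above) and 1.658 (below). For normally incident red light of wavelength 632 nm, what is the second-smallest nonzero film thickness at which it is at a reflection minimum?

Top surface (1.294 → 1.337): reflection off a higher-index medium gives a half-wave phase shift.
At the lower boundary (n = 1.337 to n = 1.658) the reflected ray undergoes a half-wave phase shift.
Net: no relative phase inversion (both shifts match).
For dark reflection here: 2 n t = (m + ½) λ.
The second-smallest nonzero thickness corresponds to m = 1: t = (m + ½) λ / (2 n) = 1.50 × 632 / (2 × 1.337) = 355 nm.

355 nm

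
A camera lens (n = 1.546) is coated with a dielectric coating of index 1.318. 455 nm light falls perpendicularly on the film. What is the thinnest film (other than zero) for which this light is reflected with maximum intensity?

Ray reflecting at the top interface goes from n = 1.0 toward n = 1.318: a half-wave phase shift.
At the lower boundary (n = 1.318 to n = 1.546) the reflected ray undergoes a half-wave phase shift.
The two reflections carry the same phase change, so no net offset.
For strong reflection here: 2 n t = m λ.
Minimum nonzero at m = 1: t = λ / (2 n) = 455 / (2 × 1.318) = 173 nm.

173 nm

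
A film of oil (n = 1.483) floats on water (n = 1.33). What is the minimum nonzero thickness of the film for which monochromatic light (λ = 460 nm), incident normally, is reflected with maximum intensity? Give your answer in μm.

Ray reflecting at the top interface goes from n = 1.0 toward n = 1.483: a half-wave phase shift.
Bottom surface (1.483 → 1.33): reflection off a lower-index medium gives no phase shift.
Net: one phase inversion between the two reflected rays.
With one net inversion, constructive interference in reflection requires 2 n t = (m + ½) λ.
Minimum at m = 0: t = λ / (4 n) = 460 / (4 × 1.483) = 77.5 nm.

0.0775 μm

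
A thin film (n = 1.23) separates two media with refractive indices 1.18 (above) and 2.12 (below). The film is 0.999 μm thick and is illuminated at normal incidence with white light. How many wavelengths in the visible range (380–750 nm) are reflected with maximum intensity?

3

Ray reflecting at the top interface goes from n = 1.18 toward n = 1.23: a half-wave phase shift.
Ray reflecting at the bottom interface goes from n = 1.23 toward n = 2.12: a half-wave phase shift.
The two reflections carry the same phase change, so no net offset.
So the condition for constructive reflection is 2 n t = m λ.
λ = 2 n t / m = 2458 / m nm.
m=3: 819 nm (IR); m=4: 614 nm (visible); m=5: 492 nm (visible); m=6: 410 nm (visible); m=7: 351 nm (UV).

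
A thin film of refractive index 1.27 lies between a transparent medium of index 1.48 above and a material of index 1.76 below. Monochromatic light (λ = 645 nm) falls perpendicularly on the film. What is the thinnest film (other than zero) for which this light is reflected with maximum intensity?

127 nm

At the upper boundary (n = 1.48 to n = 1.27) the reflected ray undergoes no phase shift.
Ray reflecting at the bottom interface goes from n = 1.27 toward n = 1.76: a half-wave phase shift.
Net: one phase inversion between the two reflected rays.
With one net inversion, constructive interference in reflection requires 2 n t = (m + ½) λ.
Minimum at m = 0: t = λ / (4 n) = 645 / (4 × 1.27) = 127 nm.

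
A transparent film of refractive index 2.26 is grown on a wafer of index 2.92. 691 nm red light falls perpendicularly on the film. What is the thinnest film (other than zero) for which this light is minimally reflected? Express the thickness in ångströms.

764 Å

At the upper boundary (n = 1.0 to n = 2.26) the reflected ray undergoes a half-wave phase shift.
At the lower boundary (n = 2.26 to n = 2.92) the reflected ray undergoes a half-wave phase shift.
Net: no relative phase inversion (both shifts match).
For dark reflection here: 2 n t = (m + ½) λ.
Minimum at m = 0: t = λ / (4 n) = 691 / (4 × 2.26) = 76.4 nm.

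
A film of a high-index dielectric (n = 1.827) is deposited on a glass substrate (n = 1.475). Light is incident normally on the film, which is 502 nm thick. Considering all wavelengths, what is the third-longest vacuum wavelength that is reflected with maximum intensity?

734 nm

Top surface (1.0 → 1.827): reflection off a higher-index medium gives a half-wave phase shift.
At the lower boundary (n = 1.827 to n = 1.475) the reflected ray undergoes no phase shift.
The two reflections differ by half a wavelength.
For bright reflection here: 2 n t = (m + ½) λ.
λ = 2 n t / (m + ½). The third-longest wavelength is m = 2: λ = 2 × 1.827 × 502 / 2.50 = 734 nm.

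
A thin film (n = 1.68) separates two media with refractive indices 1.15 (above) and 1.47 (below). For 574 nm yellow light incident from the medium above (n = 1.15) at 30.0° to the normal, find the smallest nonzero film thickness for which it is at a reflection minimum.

Ray reflecting at the top interface goes from n = 1.15 toward n = 1.68: a half-wave phase shift.
Ray reflecting at the bottom interface goes from n = 1.68 toward n = 1.47: no phase shift.
Net: one phase inversion between the two reflected rays.
With one net inversion, destructive interference in reflection requires 2 n t cos θ_r = m λ.
Snell's law: 1.15 sin 30.0° = 1.68 sin θ_r → sin θ_r = 0.342, cos θ_r = 0.940.
Minimum nonzero at m = 1: t = λ / (2 n cos θ_r) = 574 / (2 × 1.68 × 0.940) = 182 nm.

182 nm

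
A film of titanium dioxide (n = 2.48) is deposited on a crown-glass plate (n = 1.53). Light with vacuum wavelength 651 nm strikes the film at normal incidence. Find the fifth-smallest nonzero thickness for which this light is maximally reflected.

Top surface (1.0 → 2.48): reflection off a higher-index medium gives a half-wave phase shift.
At the lower boundary (n = 2.48 to n = 1.53) the reflected ray undergoes no phase shift.
Exactly one π shift → a net half-wave offset.
So the condition for constructive reflection is 2 n t = (m + ½) λ.
The fifth-smallest nonzero thickness corresponds to m = 4: t = (m + ½) λ / (2 n) = 4.50 × 651 / (2 × 2.48) = 591 nm.

591 nm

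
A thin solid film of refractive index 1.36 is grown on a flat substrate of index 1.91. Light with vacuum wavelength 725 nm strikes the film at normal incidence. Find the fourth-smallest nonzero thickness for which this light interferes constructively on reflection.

At the upper boundary (n = 1.0 to n = 1.36) the reflected ray undergoes a half-wave phase shift.
Ray reflecting at the bottom interface goes from n = 1.36 toward n = 1.91: a half-wave phase shift.
Zero or two π shifts → no net half-wave offset.
For maximum reflection here: 2 n t = m λ.
The fourth-smallest nonzero thickness corresponds to m = 4: t = m λ / (2 n) = 4.00 × 725 / (2 × 1.36) = 1066 nm.

1066 nm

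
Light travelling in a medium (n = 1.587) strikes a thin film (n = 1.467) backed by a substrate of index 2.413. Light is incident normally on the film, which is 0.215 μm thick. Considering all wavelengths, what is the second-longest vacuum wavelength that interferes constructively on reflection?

At the upper boundary (n = 1.587 to n = 1.467) the reflected ray undergoes no phase shift.
At the lower boundary (n = 1.467 to n = 2.413) the reflected ray undergoes a half-wave phase shift.
The two reflections differ by half a wavelength.
For maximum reflection here: 2 n t = (m + ½) λ.
λ = 2 n t / (m + ½). The second-longest wavelength is m = 1: λ = 2 × 1.467 × 215 / 1.50 = 421 nm.

421 nm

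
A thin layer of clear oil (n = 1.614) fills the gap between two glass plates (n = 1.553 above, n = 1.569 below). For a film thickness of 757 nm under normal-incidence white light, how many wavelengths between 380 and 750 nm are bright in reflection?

Ray reflecting at the top interface goes from n = 1.553 toward n = 1.614: a half-wave phase shift.
At the lower boundary (n = 1.614 to n = 1.569) the reflected ray undergoes no phase shift.
Exactly one π shift → a net half-wave offset.
So the condition for constructive reflection is 2 n t = (m + ½) λ.
λ = 2 n t / (m + ½) = 2444 / (m + ½) nm.
m=2: 977 nm (IR); m=3: 698 nm (visible); m=4: 543 nm (visible); m=5: 444 nm (visible); m=6: 376 nm (UV).

3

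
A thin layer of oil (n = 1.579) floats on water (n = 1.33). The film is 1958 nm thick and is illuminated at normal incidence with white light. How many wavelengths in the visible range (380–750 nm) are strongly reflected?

8

Top surface (1.0 → 1.579): reflection off a higher-index medium gives a half-wave phase shift.
Bottom surface (1.579 → 1.33): reflection off a lower-index medium gives no phase shift.
Exactly one π shift → a net half-wave offset.
With one net inversion, constructive interference in reflection requires 2 n t = (m + ½) λ.
λ = 2 n t / (m + ½) = 6183 / (m + ½) nm.
m=7: 824 nm (IR); m=8: 727 nm (visible); m=9: 651 nm (visible); m=10: 589 nm (visible); m=11: 538 nm (visible); m=12: 495 nm (visible); m=13: 458 nm (visible); m=14: 426 nm (visible); m=15: 399 nm (visible); m=16: 375 nm (UV).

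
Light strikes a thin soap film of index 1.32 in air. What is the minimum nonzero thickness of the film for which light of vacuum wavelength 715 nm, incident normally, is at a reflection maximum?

135 nm

At the upper boundary (n = 1.0 to n = 1.32) the reflected ray undergoes a half-wave phase shift.
At the lower boundary (n = 1.32 to n = 1.0) the reflected ray undergoes no phase shift.
The two reflections differ by half a wavelength.
For bright reflection here: 2 n t = (m + ½) λ.
Minimum at m = 0: t = λ / (4 n) = 715 / (4 × 1.32) = 135 nm.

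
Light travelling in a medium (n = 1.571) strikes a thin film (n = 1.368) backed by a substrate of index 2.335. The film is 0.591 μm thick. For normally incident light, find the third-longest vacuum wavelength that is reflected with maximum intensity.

647 nm

At the upper boundary (n = 1.571 to n = 1.368) the reflected ray undergoes no phase shift.
At the lower boundary (n = 1.368 to n = 2.335) the reflected ray undergoes a half-wave phase shift.
Exactly one π shift → a net half-wave offset.
So the condition for constructive reflection is 2 n t = (m + ½) λ.
λ = 2 n t / (m + ½). The third-longest wavelength is m = 2: λ = 2 × 1.368 × 591 / 2.50 = 647 nm.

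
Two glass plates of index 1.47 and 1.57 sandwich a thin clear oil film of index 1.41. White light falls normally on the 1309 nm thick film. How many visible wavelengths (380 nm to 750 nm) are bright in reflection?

Ray reflecting at the top interface goes from n = 1.47 toward n = 1.41: no phase shift.
Bottom surface (1.41 → 1.57): reflection off a higher-index medium gives a half-wave phase shift.
The two reflections differ by half a wavelength.
For strong reflection here: 2 n t = (m + ½) λ.
λ = 2 n t / (m + ½) = 3691 / (m + ½) nm.
m=4: 820 nm (IR); m=5: 671 nm (visible); m=6: 568 nm (visible); m=7: 492 nm (visible); m=8: 434 nm (visible); m=9: 389 nm (visible); m=10: 352 nm (UV).

5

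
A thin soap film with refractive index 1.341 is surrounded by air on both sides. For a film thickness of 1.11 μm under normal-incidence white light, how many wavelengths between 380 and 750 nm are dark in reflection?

4

Ray reflecting at the top interface goes from n = 1.0 toward n = 1.341: a half-wave phase shift.
Ray reflecting at the bottom interface goes from n = 1.341 toward n = 1.0: no phase shift.
Net: one phase inversion between the two reflected rays.
For minimum reflection here: 2 n t = m λ.
λ = 2 n t / m = 2977 / m nm.
m=3: 992 nm (IR); m=4: 744 nm (visible); m=5: 595 nm (visible); m=6: 496 nm (visible); m=7: 425 nm (visible); m=8: 372 nm (UV).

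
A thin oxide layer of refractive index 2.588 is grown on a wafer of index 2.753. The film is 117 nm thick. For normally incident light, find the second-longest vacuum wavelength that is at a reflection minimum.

Top surface (1.0 → 2.588): reflection off a higher-index medium gives a half-wave phase shift.
At the lower boundary (n = 2.588 to n = 2.753) the reflected ray undergoes a half-wave phase shift.
Net: no relative phase inversion (both shifts match).
For dark reflection here: 2 n t = (m + ½) λ.
λ = 2 n t / (m + ½). The second-longest wavelength is m = 1: λ = 2 × 2.588 × 117 / 1.50 = 404 nm.

404 nm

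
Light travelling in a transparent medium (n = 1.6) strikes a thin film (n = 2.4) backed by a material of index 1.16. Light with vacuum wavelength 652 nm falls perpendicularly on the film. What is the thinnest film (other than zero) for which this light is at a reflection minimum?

136 nm

At the upper boundary (n = 1.6 to n = 2.4) the reflected ray undergoes a half-wave phase shift.
Bottom surface (2.4 → 1.16): reflection off a lower-index medium gives no phase shift.
Exactly one π shift → a net half-wave offset.
With one net inversion, destructive interference in reflection requires 2 n t = m λ.
Minimum nonzero at m = 1: t = λ / (2 n) = 652 / (2 × 2.4) = 136 nm.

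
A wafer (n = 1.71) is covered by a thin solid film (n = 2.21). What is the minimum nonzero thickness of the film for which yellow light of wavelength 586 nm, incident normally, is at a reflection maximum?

Ray reflecting at the top interface goes from n = 1.0 toward n = 2.21: a half-wave phase shift.
Ray reflecting at the bottom interface goes from n = 2.21 toward n = 1.71: no phase shift.
Net: one phase inversion between the two reflected rays.
So the condition for constructive reflection is 2 n t = (m + ½) λ.
Minimum at m = 0: t = λ / (4 n) = 586 / (4 × 2.21) = 66.3 nm.

66.3 nm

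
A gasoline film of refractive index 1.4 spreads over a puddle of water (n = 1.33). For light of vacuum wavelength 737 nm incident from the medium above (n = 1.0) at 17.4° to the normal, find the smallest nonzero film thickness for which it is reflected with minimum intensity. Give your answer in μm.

0.269 μm

Ray reflecting at the top interface goes from n = 1.0 toward n = 1.4: a half-wave phase shift.
At the lower boundary (n = 1.4 to n = 1.33) the reflected ray undergoes no phase shift.
Exactly one π shift → a net half-wave offset.
So the condition for destructive reflection is 2 n t cos θ_r = m λ.
Snell's law: 1.0 sin 17.4° = 1.4 sin θ_r → sin θ_r = 0.214, cos θ_r = 0.977.
Minimum nonzero at m = 1: t = λ / (2 n cos θ_r) = 737 / (2 × 1.4 × 0.977) = 269 nm.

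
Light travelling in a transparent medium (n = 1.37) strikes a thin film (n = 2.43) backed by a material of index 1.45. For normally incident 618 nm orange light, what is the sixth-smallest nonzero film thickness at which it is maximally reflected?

Ray reflecting at the top interface goes from n = 1.37 toward n = 2.43: a half-wave phase shift.
Ray reflecting at the bottom interface goes from n = 2.43 toward n = 1.45: no phase shift.
Exactly one π shift → a net half-wave offset.
For bright reflection here: 2 n t = (m + ½) λ.
The sixth-smallest nonzero thickness corresponds to m = 5: t = (m + ½) λ / (2 n) = 5.50 × 618 / (2 × 2.43) = 699 nm.

699 nm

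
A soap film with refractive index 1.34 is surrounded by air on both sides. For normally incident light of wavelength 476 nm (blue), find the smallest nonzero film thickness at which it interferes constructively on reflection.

88.8 nm

Ray reflecting at the top interface goes from n = 1.0 toward n = 1.34: a half-wave phase shift.
Ray reflecting at the bottom interface goes from n = 1.34 toward n = 1.0: no phase shift.
Exactly one π shift → a net half-wave offset.
With one net inversion, constructive interference in reflection requires 2 n t = (m + ½) λ.
Minimum at m = 0: t = λ / (4 n) = 476 / (4 × 1.34) = 88.8 nm.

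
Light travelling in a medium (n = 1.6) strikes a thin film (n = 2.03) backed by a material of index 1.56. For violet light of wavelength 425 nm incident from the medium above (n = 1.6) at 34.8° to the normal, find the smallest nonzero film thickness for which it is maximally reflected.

58.6 nm

Top surface (1.6 → 2.03): reflection off a higher-index medium gives a half-wave phase shift.
Bottom surface (2.03 → 1.56): reflection off a lower-index medium gives no phase shift.
The two reflections differ by half a wavelength.
With one net inversion, constructive interference in reflection requires 2 n t cos θ_r = (m + ½) λ.
Snell's law: 1.6 sin 34.8° = 2.03 sin θ_r → sin θ_r = 0.450, cos θ_r = 0.893.
Minimum at m = 0: t = λ / (4 n cos θ_r) = 425 / (4 × 2.03 × 0.893) = 58.6 nm.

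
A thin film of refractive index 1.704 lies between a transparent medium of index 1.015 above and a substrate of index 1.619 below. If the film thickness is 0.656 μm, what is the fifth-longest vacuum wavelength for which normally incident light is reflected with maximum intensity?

497 nm

Top surface (1.015 → 1.704): reflection off a higher-index medium gives a half-wave phase shift.
Ray reflecting at the bottom interface goes from n = 1.704 toward n = 1.619: no phase shift.
Exactly one π shift → a net half-wave offset.
With one net inversion, constructive interference in reflection requires 2 n t = (m + ½) λ.
λ = 2 n t / (m + ½). The fifth-longest wavelength is m = 4: λ = 2 × 1.704 × 656 / 4.50 = 497 nm.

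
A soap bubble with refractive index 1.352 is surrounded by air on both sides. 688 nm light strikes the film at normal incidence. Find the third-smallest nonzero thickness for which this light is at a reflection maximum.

At the upper boundary (n = 1.0 to n = 1.352) the reflected ray undergoes a half-wave phase shift.
At the lower boundary (n = 1.352 to n = 1.0) the reflected ray undergoes no phase shift.
Exactly one π shift → a net half-wave offset.
So the condition for constructive reflection is 2 n t = (m + ½) λ.
The third-smallest nonzero thickness corresponds to m = 2: t = (m + ½) λ / (2 n) = 2.50 × 688 / (2 × 1.352) = 636 nm.

636 nm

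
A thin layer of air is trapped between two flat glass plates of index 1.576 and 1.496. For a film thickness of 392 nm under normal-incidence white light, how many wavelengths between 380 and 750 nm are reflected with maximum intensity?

At the upper boundary (n = 1.576 to n = 1.0) the reflected ray undergoes no phase shift.
At the lower boundary (n = 1.0 to n = 1.496) the reflected ray undergoes a half-wave phase shift.
Net: one phase inversion between the two reflected rays.
For maximum reflection here: 2 n t = (m + ½) λ.
λ = 2 n t / (m + ½) = 784 / (m + ½) nm.
m=0: 1568 nm (IR); m=1: 523 nm (visible); m=2: 314 nm (UV).

1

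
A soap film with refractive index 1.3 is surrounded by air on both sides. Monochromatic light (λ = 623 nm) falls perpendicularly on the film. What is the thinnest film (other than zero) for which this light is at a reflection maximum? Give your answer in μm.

Top surface (1.0 → 1.3): reflection off a higher-index medium gives a half-wave phase shift.
Ray reflecting at the bottom interface goes from n = 1.3 toward n = 1.0: no phase shift.
The two reflections differ by half a wavelength.
For strong reflection here: 2 n t = (m + ½) λ.
Minimum at m = 0: t = λ / (4 n) = 623 / (4 × 1.3) = 120 nm.

0.120 μm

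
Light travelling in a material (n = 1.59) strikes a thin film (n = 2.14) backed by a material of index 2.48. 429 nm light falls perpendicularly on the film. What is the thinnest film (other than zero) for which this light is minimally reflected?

Top surface (1.59 → 2.14): reflection off a higher-index medium gives a half-wave phase shift.
Bottom surface (2.14 → 2.48): reflection off a higher-index medium gives a half-wave phase shift.
Net: no relative phase inversion (both shifts match).
With no net inversion, destructive interference in reflection requires 2 n t = (m + ½) λ.
Minimum at m = 0: t = λ / (4 n) = 429 / (4 × 2.14) = 50.1 nm.

50.1 nm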